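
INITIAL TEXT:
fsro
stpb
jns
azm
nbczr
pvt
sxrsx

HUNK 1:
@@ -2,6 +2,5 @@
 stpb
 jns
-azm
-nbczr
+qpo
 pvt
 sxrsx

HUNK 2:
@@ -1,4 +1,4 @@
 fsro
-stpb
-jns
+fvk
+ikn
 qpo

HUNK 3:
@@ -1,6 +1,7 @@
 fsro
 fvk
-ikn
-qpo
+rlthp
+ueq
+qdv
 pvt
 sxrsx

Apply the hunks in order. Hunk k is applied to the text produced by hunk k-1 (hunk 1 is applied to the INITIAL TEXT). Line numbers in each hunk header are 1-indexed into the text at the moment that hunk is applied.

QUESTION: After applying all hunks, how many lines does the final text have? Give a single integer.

Answer: 7

Derivation:
Hunk 1: at line 2 remove [azm,nbczr] add [qpo] -> 6 lines: fsro stpb jns qpo pvt sxrsx
Hunk 2: at line 1 remove [stpb,jns] add [fvk,ikn] -> 6 lines: fsro fvk ikn qpo pvt sxrsx
Hunk 3: at line 1 remove [ikn,qpo] add [rlthp,ueq,qdv] -> 7 lines: fsro fvk rlthp ueq qdv pvt sxrsx
Final line count: 7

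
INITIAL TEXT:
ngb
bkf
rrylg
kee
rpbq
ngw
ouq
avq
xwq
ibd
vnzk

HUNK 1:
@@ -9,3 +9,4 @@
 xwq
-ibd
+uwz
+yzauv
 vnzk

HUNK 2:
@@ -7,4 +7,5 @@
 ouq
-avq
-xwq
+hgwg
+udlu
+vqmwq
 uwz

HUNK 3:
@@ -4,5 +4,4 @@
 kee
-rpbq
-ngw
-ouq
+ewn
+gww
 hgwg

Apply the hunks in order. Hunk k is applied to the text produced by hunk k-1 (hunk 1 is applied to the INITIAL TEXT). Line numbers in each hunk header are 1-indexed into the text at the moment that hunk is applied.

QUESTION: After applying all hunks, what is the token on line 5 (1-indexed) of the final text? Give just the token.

Hunk 1: at line 9 remove [ibd] add [uwz,yzauv] -> 12 lines: ngb bkf rrylg kee rpbq ngw ouq avq xwq uwz yzauv vnzk
Hunk 2: at line 7 remove [avq,xwq] add [hgwg,udlu,vqmwq] -> 13 lines: ngb bkf rrylg kee rpbq ngw ouq hgwg udlu vqmwq uwz yzauv vnzk
Hunk 3: at line 4 remove [rpbq,ngw,ouq] add [ewn,gww] -> 12 lines: ngb bkf rrylg kee ewn gww hgwg udlu vqmwq uwz yzauv vnzk
Final line 5: ewn

Answer: ewn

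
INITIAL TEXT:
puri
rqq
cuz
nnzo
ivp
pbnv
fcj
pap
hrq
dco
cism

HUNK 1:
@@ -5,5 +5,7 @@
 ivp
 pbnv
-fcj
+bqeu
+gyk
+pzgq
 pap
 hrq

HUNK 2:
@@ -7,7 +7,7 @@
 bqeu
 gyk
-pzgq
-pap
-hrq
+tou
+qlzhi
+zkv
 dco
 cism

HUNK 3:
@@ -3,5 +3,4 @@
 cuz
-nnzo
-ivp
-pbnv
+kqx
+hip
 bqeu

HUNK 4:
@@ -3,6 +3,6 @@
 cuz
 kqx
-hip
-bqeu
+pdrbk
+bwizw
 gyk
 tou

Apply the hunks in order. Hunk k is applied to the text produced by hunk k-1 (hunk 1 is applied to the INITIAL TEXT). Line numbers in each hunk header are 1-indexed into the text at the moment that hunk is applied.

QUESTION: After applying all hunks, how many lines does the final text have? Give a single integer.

Hunk 1: at line 5 remove [fcj] add [bqeu,gyk,pzgq] -> 13 lines: puri rqq cuz nnzo ivp pbnv bqeu gyk pzgq pap hrq dco cism
Hunk 2: at line 7 remove [pzgq,pap,hrq] add [tou,qlzhi,zkv] -> 13 lines: puri rqq cuz nnzo ivp pbnv bqeu gyk tou qlzhi zkv dco cism
Hunk 3: at line 3 remove [nnzo,ivp,pbnv] add [kqx,hip] -> 12 lines: puri rqq cuz kqx hip bqeu gyk tou qlzhi zkv dco cism
Hunk 4: at line 3 remove [hip,bqeu] add [pdrbk,bwizw] -> 12 lines: puri rqq cuz kqx pdrbk bwizw gyk tou qlzhi zkv dco cism
Final line count: 12

Answer: 12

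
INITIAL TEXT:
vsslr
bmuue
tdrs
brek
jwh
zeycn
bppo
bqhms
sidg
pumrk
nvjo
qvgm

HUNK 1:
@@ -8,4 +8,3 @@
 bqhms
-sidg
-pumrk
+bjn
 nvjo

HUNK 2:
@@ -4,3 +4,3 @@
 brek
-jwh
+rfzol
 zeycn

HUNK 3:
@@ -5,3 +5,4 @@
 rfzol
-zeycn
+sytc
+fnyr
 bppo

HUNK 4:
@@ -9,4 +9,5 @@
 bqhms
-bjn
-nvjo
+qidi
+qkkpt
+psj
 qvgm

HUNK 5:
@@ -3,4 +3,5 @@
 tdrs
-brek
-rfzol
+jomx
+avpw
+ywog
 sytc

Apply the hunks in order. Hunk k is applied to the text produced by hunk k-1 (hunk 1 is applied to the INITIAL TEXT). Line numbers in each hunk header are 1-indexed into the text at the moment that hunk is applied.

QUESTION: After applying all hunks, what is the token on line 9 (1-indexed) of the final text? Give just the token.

Hunk 1: at line 8 remove [sidg,pumrk] add [bjn] -> 11 lines: vsslr bmuue tdrs brek jwh zeycn bppo bqhms bjn nvjo qvgm
Hunk 2: at line 4 remove [jwh] add [rfzol] -> 11 lines: vsslr bmuue tdrs brek rfzol zeycn bppo bqhms bjn nvjo qvgm
Hunk 3: at line 5 remove [zeycn] add [sytc,fnyr] -> 12 lines: vsslr bmuue tdrs brek rfzol sytc fnyr bppo bqhms bjn nvjo qvgm
Hunk 4: at line 9 remove [bjn,nvjo] add [qidi,qkkpt,psj] -> 13 lines: vsslr bmuue tdrs brek rfzol sytc fnyr bppo bqhms qidi qkkpt psj qvgm
Hunk 5: at line 3 remove [brek,rfzol] add [jomx,avpw,ywog] -> 14 lines: vsslr bmuue tdrs jomx avpw ywog sytc fnyr bppo bqhms qidi qkkpt psj qvgm
Final line 9: bppo

Answer: bppo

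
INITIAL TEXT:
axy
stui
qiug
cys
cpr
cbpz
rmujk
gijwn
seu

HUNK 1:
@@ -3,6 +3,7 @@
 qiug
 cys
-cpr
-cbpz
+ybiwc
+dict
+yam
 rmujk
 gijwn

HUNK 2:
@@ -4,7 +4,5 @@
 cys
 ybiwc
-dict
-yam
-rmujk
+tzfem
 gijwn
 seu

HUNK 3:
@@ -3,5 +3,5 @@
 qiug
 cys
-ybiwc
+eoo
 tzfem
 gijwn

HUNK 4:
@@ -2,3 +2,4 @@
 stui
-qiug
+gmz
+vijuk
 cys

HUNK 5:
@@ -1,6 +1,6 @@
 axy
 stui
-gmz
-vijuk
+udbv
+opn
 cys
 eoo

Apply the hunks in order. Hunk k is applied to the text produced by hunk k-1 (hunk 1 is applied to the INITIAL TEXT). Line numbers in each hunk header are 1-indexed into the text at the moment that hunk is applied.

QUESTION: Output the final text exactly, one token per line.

Answer: axy
stui
udbv
opn
cys
eoo
tzfem
gijwn
seu

Derivation:
Hunk 1: at line 3 remove [cpr,cbpz] add [ybiwc,dict,yam] -> 10 lines: axy stui qiug cys ybiwc dict yam rmujk gijwn seu
Hunk 2: at line 4 remove [dict,yam,rmujk] add [tzfem] -> 8 lines: axy stui qiug cys ybiwc tzfem gijwn seu
Hunk 3: at line 3 remove [ybiwc] add [eoo] -> 8 lines: axy stui qiug cys eoo tzfem gijwn seu
Hunk 4: at line 2 remove [qiug] add [gmz,vijuk] -> 9 lines: axy stui gmz vijuk cys eoo tzfem gijwn seu
Hunk 5: at line 1 remove [gmz,vijuk] add [udbv,opn] -> 9 lines: axy stui udbv opn cys eoo tzfem gijwn seu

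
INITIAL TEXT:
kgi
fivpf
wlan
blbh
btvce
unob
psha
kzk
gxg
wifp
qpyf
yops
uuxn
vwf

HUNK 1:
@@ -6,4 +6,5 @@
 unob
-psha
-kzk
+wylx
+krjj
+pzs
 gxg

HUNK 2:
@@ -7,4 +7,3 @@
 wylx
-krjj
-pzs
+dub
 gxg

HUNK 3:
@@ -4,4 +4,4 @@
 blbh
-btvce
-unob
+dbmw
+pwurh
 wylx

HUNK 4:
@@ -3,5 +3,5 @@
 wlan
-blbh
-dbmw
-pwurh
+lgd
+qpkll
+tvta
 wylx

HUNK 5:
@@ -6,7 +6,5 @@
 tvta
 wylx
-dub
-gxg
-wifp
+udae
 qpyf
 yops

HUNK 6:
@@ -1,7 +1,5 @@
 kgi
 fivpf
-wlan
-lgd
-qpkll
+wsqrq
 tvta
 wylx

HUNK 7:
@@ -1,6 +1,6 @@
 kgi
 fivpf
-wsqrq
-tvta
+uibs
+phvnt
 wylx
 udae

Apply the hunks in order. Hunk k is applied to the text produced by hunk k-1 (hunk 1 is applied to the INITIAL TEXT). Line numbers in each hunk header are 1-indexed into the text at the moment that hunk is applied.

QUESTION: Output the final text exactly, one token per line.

Answer: kgi
fivpf
uibs
phvnt
wylx
udae
qpyf
yops
uuxn
vwf

Derivation:
Hunk 1: at line 6 remove [psha,kzk] add [wylx,krjj,pzs] -> 15 lines: kgi fivpf wlan blbh btvce unob wylx krjj pzs gxg wifp qpyf yops uuxn vwf
Hunk 2: at line 7 remove [krjj,pzs] add [dub] -> 14 lines: kgi fivpf wlan blbh btvce unob wylx dub gxg wifp qpyf yops uuxn vwf
Hunk 3: at line 4 remove [btvce,unob] add [dbmw,pwurh] -> 14 lines: kgi fivpf wlan blbh dbmw pwurh wylx dub gxg wifp qpyf yops uuxn vwf
Hunk 4: at line 3 remove [blbh,dbmw,pwurh] add [lgd,qpkll,tvta] -> 14 lines: kgi fivpf wlan lgd qpkll tvta wylx dub gxg wifp qpyf yops uuxn vwf
Hunk 5: at line 6 remove [dub,gxg,wifp] add [udae] -> 12 lines: kgi fivpf wlan lgd qpkll tvta wylx udae qpyf yops uuxn vwf
Hunk 6: at line 1 remove [wlan,lgd,qpkll] add [wsqrq] -> 10 lines: kgi fivpf wsqrq tvta wylx udae qpyf yops uuxn vwf
Hunk 7: at line 1 remove [wsqrq,tvta] add [uibs,phvnt] -> 10 lines: kgi fivpf uibs phvnt wylx udae qpyf yops uuxn vwf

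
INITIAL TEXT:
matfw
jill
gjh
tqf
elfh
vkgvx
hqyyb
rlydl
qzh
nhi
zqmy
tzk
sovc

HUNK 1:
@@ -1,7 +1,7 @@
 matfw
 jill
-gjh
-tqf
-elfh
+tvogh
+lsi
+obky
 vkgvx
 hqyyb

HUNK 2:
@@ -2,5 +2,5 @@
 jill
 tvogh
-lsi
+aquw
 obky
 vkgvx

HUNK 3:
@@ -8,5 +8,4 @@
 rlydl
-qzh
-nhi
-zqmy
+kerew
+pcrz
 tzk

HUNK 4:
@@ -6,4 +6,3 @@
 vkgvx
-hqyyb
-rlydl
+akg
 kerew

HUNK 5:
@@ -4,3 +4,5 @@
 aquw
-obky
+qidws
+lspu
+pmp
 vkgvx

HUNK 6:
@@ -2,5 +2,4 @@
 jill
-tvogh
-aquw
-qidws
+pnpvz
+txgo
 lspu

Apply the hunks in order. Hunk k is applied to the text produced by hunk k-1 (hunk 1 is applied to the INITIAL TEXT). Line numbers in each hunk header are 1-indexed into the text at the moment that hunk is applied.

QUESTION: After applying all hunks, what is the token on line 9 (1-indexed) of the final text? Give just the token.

Hunk 1: at line 1 remove [gjh,tqf,elfh] add [tvogh,lsi,obky] -> 13 lines: matfw jill tvogh lsi obky vkgvx hqyyb rlydl qzh nhi zqmy tzk sovc
Hunk 2: at line 2 remove [lsi] add [aquw] -> 13 lines: matfw jill tvogh aquw obky vkgvx hqyyb rlydl qzh nhi zqmy tzk sovc
Hunk 3: at line 8 remove [qzh,nhi,zqmy] add [kerew,pcrz] -> 12 lines: matfw jill tvogh aquw obky vkgvx hqyyb rlydl kerew pcrz tzk sovc
Hunk 4: at line 6 remove [hqyyb,rlydl] add [akg] -> 11 lines: matfw jill tvogh aquw obky vkgvx akg kerew pcrz tzk sovc
Hunk 5: at line 4 remove [obky] add [qidws,lspu,pmp] -> 13 lines: matfw jill tvogh aquw qidws lspu pmp vkgvx akg kerew pcrz tzk sovc
Hunk 6: at line 2 remove [tvogh,aquw,qidws] add [pnpvz,txgo] -> 12 lines: matfw jill pnpvz txgo lspu pmp vkgvx akg kerew pcrz tzk sovc
Final line 9: kerew

Answer: kerew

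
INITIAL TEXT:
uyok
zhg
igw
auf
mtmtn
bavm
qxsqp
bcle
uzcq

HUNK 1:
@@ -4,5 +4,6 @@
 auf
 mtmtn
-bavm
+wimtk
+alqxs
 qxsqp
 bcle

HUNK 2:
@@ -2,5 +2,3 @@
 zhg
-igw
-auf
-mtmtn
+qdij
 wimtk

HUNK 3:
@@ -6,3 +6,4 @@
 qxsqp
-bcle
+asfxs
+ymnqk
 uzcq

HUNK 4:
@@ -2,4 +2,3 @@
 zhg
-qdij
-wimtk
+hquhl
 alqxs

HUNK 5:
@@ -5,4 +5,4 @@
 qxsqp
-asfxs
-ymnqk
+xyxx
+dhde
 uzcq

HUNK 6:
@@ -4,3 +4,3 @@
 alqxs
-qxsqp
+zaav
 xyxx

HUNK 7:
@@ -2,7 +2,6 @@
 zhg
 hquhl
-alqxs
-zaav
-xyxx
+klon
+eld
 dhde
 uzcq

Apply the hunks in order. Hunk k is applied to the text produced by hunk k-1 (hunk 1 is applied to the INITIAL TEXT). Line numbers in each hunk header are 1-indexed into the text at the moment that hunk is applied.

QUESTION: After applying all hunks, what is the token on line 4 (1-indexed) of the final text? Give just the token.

Hunk 1: at line 4 remove [bavm] add [wimtk,alqxs] -> 10 lines: uyok zhg igw auf mtmtn wimtk alqxs qxsqp bcle uzcq
Hunk 2: at line 2 remove [igw,auf,mtmtn] add [qdij] -> 8 lines: uyok zhg qdij wimtk alqxs qxsqp bcle uzcq
Hunk 3: at line 6 remove [bcle] add [asfxs,ymnqk] -> 9 lines: uyok zhg qdij wimtk alqxs qxsqp asfxs ymnqk uzcq
Hunk 4: at line 2 remove [qdij,wimtk] add [hquhl] -> 8 lines: uyok zhg hquhl alqxs qxsqp asfxs ymnqk uzcq
Hunk 5: at line 5 remove [asfxs,ymnqk] add [xyxx,dhde] -> 8 lines: uyok zhg hquhl alqxs qxsqp xyxx dhde uzcq
Hunk 6: at line 4 remove [qxsqp] add [zaav] -> 8 lines: uyok zhg hquhl alqxs zaav xyxx dhde uzcq
Hunk 7: at line 2 remove [alqxs,zaav,xyxx] add [klon,eld] -> 7 lines: uyok zhg hquhl klon eld dhde uzcq
Final line 4: klon

Answer: klon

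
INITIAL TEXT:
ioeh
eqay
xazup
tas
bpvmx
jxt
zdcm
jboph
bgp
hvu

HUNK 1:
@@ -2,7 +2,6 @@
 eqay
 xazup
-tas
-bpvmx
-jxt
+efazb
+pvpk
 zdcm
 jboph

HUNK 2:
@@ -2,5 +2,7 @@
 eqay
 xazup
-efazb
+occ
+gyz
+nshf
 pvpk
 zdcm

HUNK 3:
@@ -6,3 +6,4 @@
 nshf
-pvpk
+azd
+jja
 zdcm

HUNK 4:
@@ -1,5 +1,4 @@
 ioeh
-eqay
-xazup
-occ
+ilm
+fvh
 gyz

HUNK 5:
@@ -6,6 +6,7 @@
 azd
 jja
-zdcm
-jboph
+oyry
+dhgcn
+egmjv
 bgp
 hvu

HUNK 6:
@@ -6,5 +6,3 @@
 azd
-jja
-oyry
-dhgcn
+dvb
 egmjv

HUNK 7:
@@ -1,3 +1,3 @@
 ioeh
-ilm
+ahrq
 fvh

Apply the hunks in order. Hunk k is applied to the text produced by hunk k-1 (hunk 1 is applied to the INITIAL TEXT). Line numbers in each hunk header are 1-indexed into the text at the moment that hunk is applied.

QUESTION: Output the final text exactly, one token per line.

Hunk 1: at line 2 remove [tas,bpvmx,jxt] add [efazb,pvpk] -> 9 lines: ioeh eqay xazup efazb pvpk zdcm jboph bgp hvu
Hunk 2: at line 2 remove [efazb] add [occ,gyz,nshf] -> 11 lines: ioeh eqay xazup occ gyz nshf pvpk zdcm jboph bgp hvu
Hunk 3: at line 6 remove [pvpk] add [azd,jja] -> 12 lines: ioeh eqay xazup occ gyz nshf azd jja zdcm jboph bgp hvu
Hunk 4: at line 1 remove [eqay,xazup,occ] add [ilm,fvh] -> 11 lines: ioeh ilm fvh gyz nshf azd jja zdcm jboph bgp hvu
Hunk 5: at line 6 remove [zdcm,jboph] add [oyry,dhgcn,egmjv] -> 12 lines: ioeh ilm fvh gyz nshf azd jja oyry dhgcn egmjv bgp hvu
Hunk 6: at line 6 remove [jja,oyry,dhgcn] add [dvb] -> 10 lines: ioeh ilm fvh gyz nshf azd dvb egmjv bgp hvu
Hunk 7: at line 1 remove [ilm] add [ahrq] -> 10 lines: ioeh ahrq fvh gyz nshf azd dvb egmjv bgp hvu

Answer: ioeh
ahrq
fvh
gyz
nshf
azd
dvb
egmjv
bgp
hvu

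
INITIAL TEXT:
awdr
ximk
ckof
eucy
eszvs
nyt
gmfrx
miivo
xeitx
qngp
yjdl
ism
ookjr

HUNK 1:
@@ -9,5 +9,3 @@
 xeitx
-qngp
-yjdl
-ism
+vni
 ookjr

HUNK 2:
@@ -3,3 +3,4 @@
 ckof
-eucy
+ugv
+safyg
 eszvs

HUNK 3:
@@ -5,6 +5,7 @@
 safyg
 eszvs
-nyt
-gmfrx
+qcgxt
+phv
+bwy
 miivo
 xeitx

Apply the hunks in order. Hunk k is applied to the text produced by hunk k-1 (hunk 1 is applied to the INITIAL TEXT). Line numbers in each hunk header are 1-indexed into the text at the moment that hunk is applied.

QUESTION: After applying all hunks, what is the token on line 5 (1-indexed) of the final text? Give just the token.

Hunk 1: at line 9 remove [qngp,yjdl,ism] add [vni] -> 11 lines: awdr ximk ckof eucy eszvs nyt gmfrx miivo xeitx vni ookjr
Hunk 2: at line 3 remove [eucy] add [ugv,safyg] -> 12 lines: awdr ximk ckof ugv safyg eszvs nyt gmfrx miivo xeitx vni ookjr
Hunk 3: at line 5 remove [nyt,gmfrx] add [qcgxt,phv,bwy] -> 13 lines: awdr ximk ckof ugv safyg eszvs qcgxt phv bwy miivo xeitx vni ookjr
Final line 5: safyg

Answer: safyg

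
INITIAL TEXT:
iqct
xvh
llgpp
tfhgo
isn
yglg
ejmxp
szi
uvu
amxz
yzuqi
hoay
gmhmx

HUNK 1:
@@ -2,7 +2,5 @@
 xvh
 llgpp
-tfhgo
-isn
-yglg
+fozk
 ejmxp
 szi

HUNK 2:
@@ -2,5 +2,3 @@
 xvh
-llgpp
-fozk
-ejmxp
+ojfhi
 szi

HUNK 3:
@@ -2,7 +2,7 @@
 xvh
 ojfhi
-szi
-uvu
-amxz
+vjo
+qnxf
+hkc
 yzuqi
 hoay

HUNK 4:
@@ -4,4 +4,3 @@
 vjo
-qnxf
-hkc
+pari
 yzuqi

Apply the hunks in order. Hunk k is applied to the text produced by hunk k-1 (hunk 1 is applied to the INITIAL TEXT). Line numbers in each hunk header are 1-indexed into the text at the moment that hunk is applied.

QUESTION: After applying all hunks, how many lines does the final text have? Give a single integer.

Hunk 1: at line 2 remove [tfhgo,isn,yglg] add [fozk] -> 11 lines: iqct xvh llgpp fozk ejmxp szi uvu amxz yzuqi hoay gmhmx
Hunk 2: at line 2 remove [llgpp,fozk,ejmxp] add [ojfhi] -> 9 lines: iqct xvh ojfhi szi uvu amxz yzuqi hoay gmhmx
Hunk 3: at line 2 remove [szi,uvu,amxz] add [vjo,qnxf,hkc] -> 9 lines: iqct xvh ojfhi vjo qnxf hkc yzuqi hoay gmhmx
Hunk 4: at line 4 remove [qnxf,hkc] add [pari] -> 8 lines: iqct xvh ojfhi vjo pari yzuqi hoay gmhmx
Final line count: 8

Answer: 8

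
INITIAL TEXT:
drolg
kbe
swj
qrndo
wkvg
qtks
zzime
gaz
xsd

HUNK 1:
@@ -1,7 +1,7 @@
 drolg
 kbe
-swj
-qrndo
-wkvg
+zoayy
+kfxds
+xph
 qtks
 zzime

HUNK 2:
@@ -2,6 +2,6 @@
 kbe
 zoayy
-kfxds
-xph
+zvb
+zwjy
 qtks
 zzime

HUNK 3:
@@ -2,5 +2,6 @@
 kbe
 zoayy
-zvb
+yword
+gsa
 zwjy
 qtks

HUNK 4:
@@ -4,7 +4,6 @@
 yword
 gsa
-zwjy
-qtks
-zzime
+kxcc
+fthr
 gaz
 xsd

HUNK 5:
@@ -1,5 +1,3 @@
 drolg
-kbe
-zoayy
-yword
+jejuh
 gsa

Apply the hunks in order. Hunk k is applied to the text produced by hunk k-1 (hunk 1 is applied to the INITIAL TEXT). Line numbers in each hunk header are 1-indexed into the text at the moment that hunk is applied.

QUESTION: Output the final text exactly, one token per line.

Hunk 1: at line 1 remove [swj,qrndo,wkvg] add [zoayy,kfxds,xph] -> 9 lines: drolg kbe zoayy kfxds xph qtks zzime gaz xsd
Hunk 2: at line 2 remove [kfxds,xph] add [zvb,zwjy] -> 9 lines: drolg kbe zoayy zvb zwjy qtks zzime gaz xsd
Hunk 3: at line 2 remove [zvb] add [yword,gsa] -> 10 lines: drolg kbe zoayy yword gsa zwjy qtks zzime gaz xsd
Hunk 4: at line 4 remove [zwjy,qtks,zzime] add [kxcc,fthr] -> 9 lines: drolg kbe zoayy yword gsa kxcc fthr gaz xsd
Hunk 5: at line 1 remove [kbe,zoayy,yword] add [jejuh] -> 7 lines: drolg jejuh gsa kxcc fthr gaz xsd

Answer: drolg
jejuh
gsa
kxcc
fthr
gaz
xsd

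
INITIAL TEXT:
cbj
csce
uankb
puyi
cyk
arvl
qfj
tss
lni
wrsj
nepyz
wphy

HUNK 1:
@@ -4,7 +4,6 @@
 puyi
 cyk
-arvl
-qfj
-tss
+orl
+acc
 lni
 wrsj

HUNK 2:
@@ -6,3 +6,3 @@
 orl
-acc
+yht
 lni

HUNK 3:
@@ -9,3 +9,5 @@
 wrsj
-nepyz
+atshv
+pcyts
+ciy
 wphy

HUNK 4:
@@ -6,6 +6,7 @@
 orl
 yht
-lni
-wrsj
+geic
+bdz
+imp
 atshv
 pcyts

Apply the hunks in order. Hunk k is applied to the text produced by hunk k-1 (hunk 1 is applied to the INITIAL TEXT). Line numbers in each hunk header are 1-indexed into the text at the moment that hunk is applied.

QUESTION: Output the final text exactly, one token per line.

Answer: cbj
csce
uankb
puyi
cyk
orl
yht
geic
bdz
imp
atshv
pcyts
ciy
wphy

Derivation:
Hunk 1: at line 4 remove [arvl,qfj,tss] add [orl,acc] -> 11 lines: cbj csce uankb puyi cyk orl acc lni wrsj nepyz wphy
Hunk 2: at line 6 remove [acc] add [yht] -> 11 lines: cbj csce uankb puyi cyk orl yht lni wrsj nepyz wphy
Hunk 3: at line 9 remove [nepyz] add [atshv,pcyts,ciy] -> 13 lines: cbj csce uankb puyi cyk orl yht lni wrsj atshv pcyts ciy wphy
Hunk 4: at line 6 remove [lni,wrsj] add [geic,bdz,imp] -> 14 lines: cbj csce uankb puyi cyk orl yht geic bdz imp atshv pcyts ciy wphy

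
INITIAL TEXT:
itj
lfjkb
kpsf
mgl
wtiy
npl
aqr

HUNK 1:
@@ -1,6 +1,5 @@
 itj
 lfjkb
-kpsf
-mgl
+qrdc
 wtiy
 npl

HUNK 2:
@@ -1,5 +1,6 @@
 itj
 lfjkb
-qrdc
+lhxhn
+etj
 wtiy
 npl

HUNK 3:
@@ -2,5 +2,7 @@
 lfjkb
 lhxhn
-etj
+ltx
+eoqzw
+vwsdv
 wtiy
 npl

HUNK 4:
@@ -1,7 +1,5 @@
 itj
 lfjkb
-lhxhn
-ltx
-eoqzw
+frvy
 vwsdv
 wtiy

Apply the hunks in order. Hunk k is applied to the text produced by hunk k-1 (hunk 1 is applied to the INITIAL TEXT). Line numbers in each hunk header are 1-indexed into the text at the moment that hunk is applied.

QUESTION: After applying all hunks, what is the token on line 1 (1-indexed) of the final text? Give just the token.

Hunk 1: at line 1 remove [kpsf,mgl] add [qrdc] -> 6 lines: itj lfjkb qrdc wtiy npl aqr
Hunk 2: at line 1 remove [qrdc] add [lhxhn,etj] -> 7 lines: itj lfjkb lhxhn etj wtiy npl aqr
Hunk 3: at line 2 remove [etj] add [ltx,eoqzw,vwsdv] -> 9 lines: itj lfjkb lhxhn ltx eoqzw vwsdv wtiy npl aqr
Hunk 4: at line 1 remove [lhxhn,ltx,eoqzw] add [frvy] -> 7 lines: itj lfjkb frvy vwsdv wtiy npl aqr
Final line 1: itj

Answer: itj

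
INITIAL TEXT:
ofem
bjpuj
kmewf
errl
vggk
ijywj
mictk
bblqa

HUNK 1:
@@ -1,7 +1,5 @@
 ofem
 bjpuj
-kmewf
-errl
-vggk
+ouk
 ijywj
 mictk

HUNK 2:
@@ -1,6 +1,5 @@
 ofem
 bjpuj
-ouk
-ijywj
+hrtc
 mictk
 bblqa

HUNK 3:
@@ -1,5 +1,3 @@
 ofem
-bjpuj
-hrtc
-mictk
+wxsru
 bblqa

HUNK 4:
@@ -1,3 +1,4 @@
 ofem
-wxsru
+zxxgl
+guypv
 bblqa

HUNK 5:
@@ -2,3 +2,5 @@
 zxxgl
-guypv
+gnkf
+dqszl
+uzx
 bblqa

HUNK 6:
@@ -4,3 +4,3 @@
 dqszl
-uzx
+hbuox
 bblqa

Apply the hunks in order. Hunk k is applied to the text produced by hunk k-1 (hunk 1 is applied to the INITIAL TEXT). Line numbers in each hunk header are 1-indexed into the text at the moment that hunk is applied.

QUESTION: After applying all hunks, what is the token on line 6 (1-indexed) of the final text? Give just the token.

Hunk 1: at line 1 remove [kmewf,errl,vggk] add [ouk] -> 6 lines: ofem bjpuj ouk ijywj mictk bblqa
Hunk 2: at line 1 remove [ouk,ijywj] add [hrtc] -> 5 lines: ofem bjpuj hrtc mictk bblqa
Hunk 3: at line 1 remove [bjpuj,hrtc,mictk] add [wxsru] -> 3 lines: ofem wxsru bblqa
Hunk 4: at line 1 remove [wxsru] add [zxxgl,guypv] -> 4 lines: ofem zxxgl guypv bblqa
Hunk 5: at line 2 remove [guypv] add [gnkf,dqszl,uzx] -> 6 lines: ofem zxxgl gnkf dqszl uzx bblqa
Hunk 6: at line 4 remove [uzx] add [hbuox] -> 6 lines: ofem zxxgl gnkf dqszl hbuox bblqa
Final line 6: bblqa

Answer: bblqa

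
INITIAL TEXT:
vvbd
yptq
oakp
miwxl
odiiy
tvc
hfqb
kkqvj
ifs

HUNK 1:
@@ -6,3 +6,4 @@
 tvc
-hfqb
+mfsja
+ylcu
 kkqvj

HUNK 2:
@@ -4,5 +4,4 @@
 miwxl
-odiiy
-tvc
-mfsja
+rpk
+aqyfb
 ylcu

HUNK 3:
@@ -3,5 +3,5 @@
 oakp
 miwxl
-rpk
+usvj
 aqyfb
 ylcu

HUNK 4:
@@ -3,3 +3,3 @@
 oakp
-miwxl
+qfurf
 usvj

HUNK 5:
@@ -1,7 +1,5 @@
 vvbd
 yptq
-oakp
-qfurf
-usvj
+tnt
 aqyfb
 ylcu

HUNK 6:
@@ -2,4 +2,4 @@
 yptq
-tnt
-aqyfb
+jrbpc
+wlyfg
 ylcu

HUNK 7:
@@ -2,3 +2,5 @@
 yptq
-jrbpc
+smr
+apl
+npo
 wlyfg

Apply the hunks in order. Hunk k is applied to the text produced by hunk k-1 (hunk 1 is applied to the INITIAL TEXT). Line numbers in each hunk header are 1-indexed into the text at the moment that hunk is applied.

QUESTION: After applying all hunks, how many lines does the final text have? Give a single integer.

Hunk 1: at line 6 remove [hfqb] add [mfsja,ylcu] -> 10 lines: vvbd yptq oakp miwxl odiiy tvc mfsja ylcu kkqvj ifs
Hunk 2: at line 4 remove [odiiy,tvc,mfsja] add [rpk,aqyfb] -> 9 lines: vvbd yptq oakp miwxl rpk aqyfb ylcu kkqvj ifs
Hunk 3: at line 3 remove [rpk] add [usvj] -> 9 lines: vvbd yptq oakp miwxl usvj aqyfb ylcu kkqvj ifs
Hunk 4: at line 3 remove [miwxl] add [qfurf] -> 9 lines: vvbd yptq oakp qfurf usvj aqyfb ylcu kkqvj ifs
Hunk 5: at line 1 remove [oakp,qfurf,usvj] add [tnt] -> 7 lines: vvbd yptq tnt aqyfb ylcu kkqvj ifs
Hunk 6: at line 2 remove [tnt,aqyfb] add [jrbpc,wlyfg] -> 7 lines: vvbd yptq jrbpc wlyfg ylcu kkqvj ifs
Hunk 7: at line 2 remove [jrbpc] add [smr,apl,npo] -> 9 lines: vvbd yptq smr apl npo wlyfg ylcu kkqvj ifs
Final line count: 9

Answer: 9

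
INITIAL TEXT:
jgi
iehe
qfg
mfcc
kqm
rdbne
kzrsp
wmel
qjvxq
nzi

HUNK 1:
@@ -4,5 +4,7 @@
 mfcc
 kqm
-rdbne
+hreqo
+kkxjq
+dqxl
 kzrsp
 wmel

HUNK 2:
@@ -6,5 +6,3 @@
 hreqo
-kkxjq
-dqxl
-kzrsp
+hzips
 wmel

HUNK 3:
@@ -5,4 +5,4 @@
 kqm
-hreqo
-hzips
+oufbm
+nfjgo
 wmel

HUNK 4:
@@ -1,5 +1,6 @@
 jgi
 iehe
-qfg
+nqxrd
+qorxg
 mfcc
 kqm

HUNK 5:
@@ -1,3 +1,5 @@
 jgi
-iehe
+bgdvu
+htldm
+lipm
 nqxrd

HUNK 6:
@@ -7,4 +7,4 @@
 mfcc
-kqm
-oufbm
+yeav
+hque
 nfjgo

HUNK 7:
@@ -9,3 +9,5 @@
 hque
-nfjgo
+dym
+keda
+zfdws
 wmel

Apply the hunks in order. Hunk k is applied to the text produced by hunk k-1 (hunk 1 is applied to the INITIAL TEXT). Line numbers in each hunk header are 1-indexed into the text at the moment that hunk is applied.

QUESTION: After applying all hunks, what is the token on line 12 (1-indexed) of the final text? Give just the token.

Hunk 1: at line 4 remove [rdbne] add [hreqo,kkxjq,dqxl] -> 12 lines: jgi iehe qfg mfcc kqm hreqo kkxjq dqxl kzrsp wmel qjvxq nzi
Hunk 2: at line 6 remove [kkxjq,dqxl,kzrsp] add [hzips] -> 10 lines: jgi iehe qfg mfcc kqm hreqo hzips wmel qjvxq nzi
Hunk 3: at line 5 remove [hreqo,hzips] add [oufbm,nfjgo] -> 10 lines: jgi iehe qfg mfcc kqm oufbm nfjgo wmel qjvxq nzi
Hunk 4: at line 1 remove [qfg] add [nqxrd,qorxg] -> 11 lines: jgi iehe nqxrd qorxg mfcc kqm oufbm nfjgo wmel qjvxq nzi
Hunk 5: at line 1 remove [iehe] add [bgdvu,htldm,lipm] -> 13 lines: jgi bgdvu htldm lipm nqxrd qorxg mfcc kqm oufbm nfjgo wmel qjvxq nzi
Hunk 6: at line 7 remove [kqm,oufbm] add [yeav,hque] -> 13 lines: jgi bgdvu htldm lipm nqxrd qorxg mfcc yeav hque nfjgo wmel qjvxq nzi
Hunk 7: at line 9 remove [nfjgo] add [dym,keda,zfdws] -> 15 lines: jgi bgdvu htldm lipm nqxrd qorxg mfcc yeav hque dym keda zfdws wmel qjvxq nzi
Final line 12: zfdws

Answer: zfdws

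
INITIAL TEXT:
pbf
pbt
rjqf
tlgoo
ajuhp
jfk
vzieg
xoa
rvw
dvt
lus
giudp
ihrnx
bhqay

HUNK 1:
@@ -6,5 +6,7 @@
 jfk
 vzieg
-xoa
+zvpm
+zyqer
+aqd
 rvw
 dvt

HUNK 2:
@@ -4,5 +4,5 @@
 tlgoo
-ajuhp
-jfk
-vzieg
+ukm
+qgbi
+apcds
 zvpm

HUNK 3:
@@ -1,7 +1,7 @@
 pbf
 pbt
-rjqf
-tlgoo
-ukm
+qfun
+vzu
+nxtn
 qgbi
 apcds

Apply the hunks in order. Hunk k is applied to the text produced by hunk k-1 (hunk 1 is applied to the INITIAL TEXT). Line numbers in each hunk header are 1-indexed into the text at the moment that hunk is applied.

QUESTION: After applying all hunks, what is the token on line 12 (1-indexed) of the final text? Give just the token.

Answer: dvt

Derivation:
Hunk 1: at line 6 remove [xoa] add [zvpm,zyqer,aqd] -> 16 lines: pbf pbt rjqf tlgoo ajuhp jfk vzieg zvpm zyqer aqd rvw dvt lus giudp ihrnx bhqay
Hunk 2: at line 4 remove [ajuhp,jfk,vzieg] add [ukm,qgbi,apcds] -> 16 lines: pbf pbt rjqf tlgoo ukm qgbi apcds zvpm zyqer aqd rvw dvt lus giudp ihrnx bhqay
Hunk 3: at line 1 remove [rjqf,tlgoo,ukm] add [qfun,vzu,nxtn] -> 16 lines: pbf pbt qfun vzu nxtn qgbi apcds zvpm zyqer aqd rvw dvt lus giudp ihrnx bhqay
Final line 12: dvt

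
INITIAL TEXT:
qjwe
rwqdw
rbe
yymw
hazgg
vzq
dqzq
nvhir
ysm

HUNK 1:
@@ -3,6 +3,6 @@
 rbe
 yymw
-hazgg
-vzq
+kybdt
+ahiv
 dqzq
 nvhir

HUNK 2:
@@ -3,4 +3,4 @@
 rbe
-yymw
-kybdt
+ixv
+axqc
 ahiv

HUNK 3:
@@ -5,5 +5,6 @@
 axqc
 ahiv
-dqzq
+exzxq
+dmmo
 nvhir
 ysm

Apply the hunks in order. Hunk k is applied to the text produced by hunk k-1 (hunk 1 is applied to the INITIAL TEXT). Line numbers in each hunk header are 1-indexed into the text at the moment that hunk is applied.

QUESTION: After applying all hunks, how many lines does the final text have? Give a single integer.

Hunk 1: at line 3 remove [hazgg,vzq] add [kybdt,ahiv] -> 9 lines: qjwe rwqdw rbe yymw kybdt ahiv dqzq nvhir ysm
Hunk 2: at line 3 remove [yymw,kybdt] add [ixv,axqc] -> 9 lines: qjwe rwqdw rbe ixv axqc ahiv dqzq nvhir ysm
Hunk 3: at line 5 remove [dqzq] add [exzxq,dmmo] -> 10 lines: qjwe rwqdw rbe ixv axqc ahiv exzxq dmmo nvhir ysm
Final line count: 10

Answer: 10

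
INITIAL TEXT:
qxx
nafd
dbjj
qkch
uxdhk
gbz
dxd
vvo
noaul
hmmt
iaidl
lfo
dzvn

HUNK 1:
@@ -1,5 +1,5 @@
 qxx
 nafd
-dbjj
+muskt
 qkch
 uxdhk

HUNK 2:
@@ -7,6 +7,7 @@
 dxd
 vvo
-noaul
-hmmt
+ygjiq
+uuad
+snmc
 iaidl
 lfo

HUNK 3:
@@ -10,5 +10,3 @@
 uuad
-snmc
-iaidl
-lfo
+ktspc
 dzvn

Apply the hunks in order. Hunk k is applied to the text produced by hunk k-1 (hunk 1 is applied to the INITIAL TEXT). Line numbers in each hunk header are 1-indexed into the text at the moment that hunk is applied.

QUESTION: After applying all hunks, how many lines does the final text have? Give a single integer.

Hunk 1: at line 1 remove [dbjj] add [muskt] -> 13 lines: qxx nafd muskt qkch uxdhk gbz dxd vvo noaul hmmt iaidl lfo dzvn
Hunk 2: at line 7 remove [noaul,hmmt] add [ygjiq,uuad,snmc] -> 14 lines: qxx nafd muskt qkch uxdhk gbz dxd vvo ygjiq uuad snmc iaidl lfo dzvn
Hunk 3: at line 10 remove [snmc,iaidl,lfo] add [ktspc] -> 12 lines: qxx nafd muskt qkch uxdhk gbz dxd vvo ygjiq uuad ktspc dzvn
Final line count: 12

Answer: 12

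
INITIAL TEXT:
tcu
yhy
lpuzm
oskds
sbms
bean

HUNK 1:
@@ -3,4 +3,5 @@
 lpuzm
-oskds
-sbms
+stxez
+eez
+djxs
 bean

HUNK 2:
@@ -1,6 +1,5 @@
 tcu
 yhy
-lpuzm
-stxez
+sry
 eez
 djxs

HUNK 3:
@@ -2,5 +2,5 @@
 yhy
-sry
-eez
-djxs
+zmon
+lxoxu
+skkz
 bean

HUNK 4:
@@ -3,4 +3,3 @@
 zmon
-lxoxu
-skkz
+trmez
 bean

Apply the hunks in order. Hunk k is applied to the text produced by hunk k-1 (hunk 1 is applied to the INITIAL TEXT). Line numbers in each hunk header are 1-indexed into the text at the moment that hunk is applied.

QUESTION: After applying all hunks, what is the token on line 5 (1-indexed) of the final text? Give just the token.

Hunk 1: at line 3 remove [oskds,sbms] add [stxez,eez,djxs] -> 7 lines: tcu yhy lpuzm stxez eez djxs bean
Hunk 2: at line 1 remove [lpuzm,stxez] add [sry] -> 6 lines: tcu yhy sry eez djxs bean
Hunk 3: at line 2 remove [sry,eez,djxs] add [zmon,lxoxu,skkz] -> 6 lines: tcu yhy zmon lxoxu skkz bean
Hunk 4: at line 3 remove [lxoxu,skkz] add [trmez] -> 5 lines: tcu yhy zmon trmez bean
Final line 5: bean

Answer: bean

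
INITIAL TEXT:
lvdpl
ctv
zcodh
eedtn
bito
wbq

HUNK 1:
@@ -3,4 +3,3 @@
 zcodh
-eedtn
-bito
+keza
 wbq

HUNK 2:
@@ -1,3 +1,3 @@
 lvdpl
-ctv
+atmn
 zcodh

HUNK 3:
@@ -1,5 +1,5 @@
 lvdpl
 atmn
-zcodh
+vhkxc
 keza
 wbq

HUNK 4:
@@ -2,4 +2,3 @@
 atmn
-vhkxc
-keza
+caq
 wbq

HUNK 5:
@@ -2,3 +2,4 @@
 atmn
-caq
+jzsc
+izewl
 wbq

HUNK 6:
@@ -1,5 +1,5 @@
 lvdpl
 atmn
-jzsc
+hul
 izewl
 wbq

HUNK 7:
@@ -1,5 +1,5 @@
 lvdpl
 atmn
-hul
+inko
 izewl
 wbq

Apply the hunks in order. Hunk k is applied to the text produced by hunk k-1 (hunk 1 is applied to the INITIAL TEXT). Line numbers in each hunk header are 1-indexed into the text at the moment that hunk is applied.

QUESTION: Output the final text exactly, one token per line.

Hunk 1: at line 3 remove [eedtn,bito] add [keza] -> 5 lines: lvdpl ctv zcodh keza wbq
Hunk 2: at line 1 remove [ctv] add [atmn] -> 5 lines: lvdpl atmn zcodh keza wbq
Hunk 3: at line 1 remove [zcodh] add [vhkxc] -> 5 lines: lvdpl atmn vhkxc keza wbq
Hunk 4: at line 2 remove [vhkxc,keza] add [caq] -> 4 lines: lvdpl atmn caq wbq
Hunk 5: at line 2 remove [caq] add [jzsc,izewl] -> 5 lines: lvdpl atmn jzsc izewl wbq
Hunk 6: at line 1 remove [jzsc] add [hul] -> 5 lines: lvdpl atmn hul izewl wbq
Hunk 7: at line 1 remove [hul] add [inko] -> 5 lines: lvdpl atmn inko izewl wbq

Answer: lvdpl
atmn
inko
izewl
wbq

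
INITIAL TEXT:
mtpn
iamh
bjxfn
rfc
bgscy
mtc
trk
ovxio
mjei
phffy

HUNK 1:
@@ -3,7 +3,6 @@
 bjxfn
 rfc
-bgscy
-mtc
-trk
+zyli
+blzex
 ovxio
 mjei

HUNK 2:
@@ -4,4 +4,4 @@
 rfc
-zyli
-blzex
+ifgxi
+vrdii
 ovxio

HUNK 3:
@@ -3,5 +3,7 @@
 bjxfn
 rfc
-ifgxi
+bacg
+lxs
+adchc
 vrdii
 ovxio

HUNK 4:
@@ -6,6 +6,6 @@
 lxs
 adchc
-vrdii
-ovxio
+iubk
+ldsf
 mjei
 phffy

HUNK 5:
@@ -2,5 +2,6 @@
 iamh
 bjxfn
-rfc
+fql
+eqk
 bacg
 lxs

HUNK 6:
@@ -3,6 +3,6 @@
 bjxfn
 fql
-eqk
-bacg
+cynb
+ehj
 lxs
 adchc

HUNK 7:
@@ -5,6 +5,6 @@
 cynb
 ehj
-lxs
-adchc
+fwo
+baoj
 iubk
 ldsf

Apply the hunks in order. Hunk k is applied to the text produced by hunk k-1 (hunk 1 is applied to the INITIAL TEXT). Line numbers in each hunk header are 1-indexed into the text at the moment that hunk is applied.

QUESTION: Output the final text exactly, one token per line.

Hunk 1: at line 3 remove [bgscy,mtc,trk] add [zyli,blzex] -> 9 lines: mtpn iamh bjxfn rfc zyli blzex ovxio mjei phffy
Hunk 2: at line 4 remove [zyli,blzex] add [ifgxi,vrdii] -> 9 lines: mtpn iamh bjxfn rfc ifgxi vrdii ovxio mjei phffy
Hunk 3: at line 3 remove [ifgxi] add [bacg,lxs,adchc] -> 11 lines: mtpn iamh bjxfn rfc bacg lxs adchc vrdii ovxio mjei phffy
Hunk 4: at line 6 remove [vrdii,ovxio] add [iubk,ldsf] -> 11 lines: mtpn iamh bjxfn rfc bacg lxs adchc iubk ldsf mjei phffy
Hunk 5: at line 2 remove [rfc] add [fql,eqk] -> 12 lines: mtpn iamh bjxfn fql eqk bacg lxs adchc iubk ldsf mjei phffy
Hunk 6: at line 3 remove [eqk,bacg] add [cynb,ehj] -> 12 lines: mtpn iamh bjxfn fql cynb ehj lxs adchc iubk ldsf mjei phffy
Hunk 7: at line 5 remove [lxs,adchc] add [fwo,baoj] -> 12 lines: mtpn iamh bjxfn fql cynb ehj fwo baoj iubk ldsf mjei phffy

Answer: mtpn
iamh
bjxfn
fql
cynb
ehj
fwo
baoj
iubk
ldsf
mjei
phffy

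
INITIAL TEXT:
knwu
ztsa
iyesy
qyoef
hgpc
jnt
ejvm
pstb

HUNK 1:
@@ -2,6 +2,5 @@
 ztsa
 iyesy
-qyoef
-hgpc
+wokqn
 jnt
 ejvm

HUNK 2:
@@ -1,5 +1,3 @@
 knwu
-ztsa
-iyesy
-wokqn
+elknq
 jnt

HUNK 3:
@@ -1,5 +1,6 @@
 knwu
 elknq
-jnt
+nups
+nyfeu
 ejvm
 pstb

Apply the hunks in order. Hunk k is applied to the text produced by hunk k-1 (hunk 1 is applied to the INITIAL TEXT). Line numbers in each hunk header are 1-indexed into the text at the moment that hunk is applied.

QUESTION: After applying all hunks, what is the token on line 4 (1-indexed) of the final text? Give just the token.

Answer: nyfeu

Derivation:
Hunk 1: at line 2 remove [qyoef,hgpc] add [wokqn] -> 7 lines: knwu ztsa iyesy wokqn jnt ejvm pstb
Hunk 2: at line 1 remove [ztsa,iyesy,wokqn] add [elknq] -> 5 lines: knwu elknq jnt ejvm pstb
Hunk 3: at line 1 remove [jnt] add [nups,nyfeu] -> 6 lines: knwu elknq nups nyfeu ejvm pstb
Final line 4: nyfeu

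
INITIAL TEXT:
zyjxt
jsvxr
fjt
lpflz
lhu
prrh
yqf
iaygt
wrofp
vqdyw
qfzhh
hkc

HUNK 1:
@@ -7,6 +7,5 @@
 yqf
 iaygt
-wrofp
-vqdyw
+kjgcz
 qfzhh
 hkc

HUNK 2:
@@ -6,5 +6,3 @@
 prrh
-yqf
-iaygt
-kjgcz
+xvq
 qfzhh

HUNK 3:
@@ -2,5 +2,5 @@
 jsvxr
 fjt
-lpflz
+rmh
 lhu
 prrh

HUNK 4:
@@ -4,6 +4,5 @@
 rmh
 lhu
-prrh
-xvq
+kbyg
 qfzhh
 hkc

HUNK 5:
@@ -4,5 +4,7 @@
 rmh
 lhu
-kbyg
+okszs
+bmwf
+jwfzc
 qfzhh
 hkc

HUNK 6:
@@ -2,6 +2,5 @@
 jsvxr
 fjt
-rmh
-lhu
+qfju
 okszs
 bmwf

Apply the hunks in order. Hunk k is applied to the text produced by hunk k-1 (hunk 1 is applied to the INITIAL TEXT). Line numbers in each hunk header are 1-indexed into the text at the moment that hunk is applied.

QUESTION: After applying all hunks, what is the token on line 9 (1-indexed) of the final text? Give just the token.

Hunk 1: at line 7 remove [wrofp,vqdyw] add [kjgcz] -> 11 lines: zyjxt jsvxr fjt lpflz lhu prrh yqf iaygt kjgcz qfzhh hkc
Hunk 2: at line 6 remove [yqf,iaygt,kjgcz] add [xvq] -> 9 lines: zyjxt jsvxr fjt lpflz lhu prrh xvq qfzhh hkc
Hunk 3: at line 2 remove [lpflz] add [rmh] -> 9 lines: zyjxt jsvxr fjt rmh lhu prrh xvq qfzhh hkc
Hunk 4: at line 4 remove [prrh,xvq] add [kbyg] -> 8 lines: zyjxt jsvxr fjt rmh lhu kbyg qfzhh hkc
Hunk 5: at line 4 remove [kbyg] add [okszs,bmwf,jwfzc] -> 10 lines: zyjxt jsvxr fjt rmh lhu okszs bmwf jwfzc qfzhh hkc
Hunk 6: at line 2 remove [rmh,lhu] add [qfju] -> 9 lines: zyjxt jsvxr fjt qfju okszs bmwf jwfzc qfzhh hkc
Final line 9: hkc

Answer: hkc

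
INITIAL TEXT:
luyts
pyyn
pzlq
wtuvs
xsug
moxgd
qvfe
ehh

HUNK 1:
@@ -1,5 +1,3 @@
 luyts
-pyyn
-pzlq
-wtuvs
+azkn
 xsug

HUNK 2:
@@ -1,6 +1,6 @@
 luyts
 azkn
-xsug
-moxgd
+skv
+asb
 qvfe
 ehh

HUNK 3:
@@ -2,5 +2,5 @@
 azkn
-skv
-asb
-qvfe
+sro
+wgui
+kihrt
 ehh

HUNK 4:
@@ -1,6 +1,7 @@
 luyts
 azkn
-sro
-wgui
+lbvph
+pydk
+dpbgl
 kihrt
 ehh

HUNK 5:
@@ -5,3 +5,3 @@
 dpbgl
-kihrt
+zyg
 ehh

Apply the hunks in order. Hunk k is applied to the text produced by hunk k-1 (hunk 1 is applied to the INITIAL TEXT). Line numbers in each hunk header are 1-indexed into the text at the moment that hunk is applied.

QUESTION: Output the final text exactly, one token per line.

Answer: luyts
azkn
lbvph
pydk
dpbgl
zyg
ehh

Derivation:
Hunk 1: at line 1 remove [pyyn,pzlq,wtuvs] add [azkn] -> 6 lines: luyts azkn xsug moxgd qvfe ehh
Hunk 2: at line 1 remove [xsug,moxgd] add [skv,asb] -> 6 lines: luyts azkn skv asb qvfe ehh
Hunk 3: at line 2 remove [skv,asb,qvfe] add [sro,wgui,kihrt] -> 6 lines: luyts azkn sro wgui kihrt ehh
Hunk 4: at line 1 remove [sro,wgui] add [lbvph,pydk,dpbgl] -> 7 lines: luyts azkn lbvph pydk dpbgl kihrt ehh
Hunk 5: at line 5 remove [kihrt] add [zyg] -> 7 lines: luyts azkn lbvph pydk dpbgl zyg ehh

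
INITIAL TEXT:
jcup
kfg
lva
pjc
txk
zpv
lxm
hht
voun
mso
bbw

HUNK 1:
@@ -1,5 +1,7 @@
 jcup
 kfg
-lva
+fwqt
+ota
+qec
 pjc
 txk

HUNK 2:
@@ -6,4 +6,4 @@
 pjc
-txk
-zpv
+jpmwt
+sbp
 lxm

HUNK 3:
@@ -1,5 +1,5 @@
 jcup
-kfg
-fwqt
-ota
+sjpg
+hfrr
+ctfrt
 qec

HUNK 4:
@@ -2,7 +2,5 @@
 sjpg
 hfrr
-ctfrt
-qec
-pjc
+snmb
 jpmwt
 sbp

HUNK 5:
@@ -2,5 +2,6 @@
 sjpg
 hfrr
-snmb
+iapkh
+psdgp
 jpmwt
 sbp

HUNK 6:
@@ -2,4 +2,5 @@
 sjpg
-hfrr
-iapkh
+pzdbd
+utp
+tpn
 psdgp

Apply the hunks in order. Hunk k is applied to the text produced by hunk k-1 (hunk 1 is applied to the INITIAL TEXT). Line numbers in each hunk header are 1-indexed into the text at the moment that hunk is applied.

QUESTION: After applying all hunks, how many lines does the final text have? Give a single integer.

Answer: 13

Derivation:
Hunk 1: at line 1 remove [lva] add [fwqt,ota,qec] -> 13 lines: jcup kfg fwqt ota qec pjc txk zpv lxm hht voun mso bbw
Hunk 2: at line 6 remove [txk,zpv] add [jpmwt,sbp] -> 13 lines: jcup kfg fwqt ota qec pjc jpmwt sbp lxm hht voun mso bbw
Hunk 3: at line 1 remove [kfg,fwqt,ota] add [sjpg,hfrr,ctfrt] -> 13 lines: jcup sjpg hfrr ctfrt qec pjc jpmwt sbp lxm hht voun mso bbw
Hunk 4: at line 2 remove [ctfrt,qec,pjc] add [snmb] -> 11 lines: jcup sjpg hfrr snmb jpmwt sbp lxm hht voun mso bbw
Hunk 5: at line 2 remove [snmb] add [iapkh,psdgp] -> 12 lines: jcup sjpg hfrr iapkh psdgp jpmwt sbp lxm hht voun mso bbw
Hunk 6: at line 2 remove [hfrr,iapkh] add [pzdbd,utp,tpn] -> 13 lines: jcup sjpg pzdbd utp tpn psdgp jpmwt sbp lxm hht voun mso bbw
Final line count: 13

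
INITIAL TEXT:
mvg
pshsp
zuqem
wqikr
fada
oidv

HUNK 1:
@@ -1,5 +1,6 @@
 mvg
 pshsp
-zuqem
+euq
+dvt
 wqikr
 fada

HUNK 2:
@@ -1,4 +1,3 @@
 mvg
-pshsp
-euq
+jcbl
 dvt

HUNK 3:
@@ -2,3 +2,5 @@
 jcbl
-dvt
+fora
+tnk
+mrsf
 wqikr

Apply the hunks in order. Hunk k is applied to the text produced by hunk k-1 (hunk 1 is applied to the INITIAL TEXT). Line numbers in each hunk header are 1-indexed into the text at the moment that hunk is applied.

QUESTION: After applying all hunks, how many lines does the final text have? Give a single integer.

Answer: 8

Derivation:
Hunk 1: at line 1 remove [zuqem] add [euq,dvt] -> 7 lines: mvg pshsp euq dvt wqikr fada oidv
Hunk 2: at line 1 remove [pshsp,euq] add [jcbl] -> 6 lines: mvg jcbl dvt wqikr fada oidv
Hunk 3: at line 2 remove [dvt] add [fora,tnk,mrsf] -> 8 lines: mvg jcbl fora tnk mrsf wqikr fada oidv
Final line count: 8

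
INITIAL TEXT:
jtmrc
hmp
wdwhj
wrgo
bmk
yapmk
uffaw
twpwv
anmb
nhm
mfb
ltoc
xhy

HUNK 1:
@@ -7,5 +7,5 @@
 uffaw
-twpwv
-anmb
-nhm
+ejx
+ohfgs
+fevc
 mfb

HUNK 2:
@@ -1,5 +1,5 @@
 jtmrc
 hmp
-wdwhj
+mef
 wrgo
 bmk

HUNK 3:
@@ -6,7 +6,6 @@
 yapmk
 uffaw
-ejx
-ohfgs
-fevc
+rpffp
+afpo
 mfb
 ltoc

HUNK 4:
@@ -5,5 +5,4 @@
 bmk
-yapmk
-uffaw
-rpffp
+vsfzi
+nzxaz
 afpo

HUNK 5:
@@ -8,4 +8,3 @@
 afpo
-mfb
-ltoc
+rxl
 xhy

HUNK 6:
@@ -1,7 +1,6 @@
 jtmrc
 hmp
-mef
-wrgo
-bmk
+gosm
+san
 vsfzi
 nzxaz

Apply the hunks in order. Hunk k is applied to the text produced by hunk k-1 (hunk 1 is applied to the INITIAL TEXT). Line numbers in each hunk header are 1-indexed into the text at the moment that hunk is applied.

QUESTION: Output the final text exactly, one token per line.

Answer: jtmrc
hmp
gosm
san
vsfzi
nzxaz
afpo
rxl
xhy

Derivation:
Hunk 1: at line 7 remove [twpwv,anmb,nhm] add [ejx,ohfgs,fevc] -> 13 lines: jtmrc hmp wdwhj wrgo bmk yapmk uffaw ejx ohfgs fevc mfb ltoc xhy
Hunk 2: at line 1 remove [wdwhj] add [mef] -> 13 lines: jtmrc hmp mef wrgo bmk yapmk uffaw ejx ohfgs fevc mfb ltoc xhy
Hunk 3: at line 6 remove [ejx,ohfgs,fevc] add [rpffp,afpo] -> 12 lines: jtmrc hmp mef wrgo bmk yapmk uffaw rpffp afpo mfb ltoc xhy
Hunk 4: at line 5 remove [yapmk,uffaw,rpffp] add [vsfzi,nzxaz] -> 11 lines: jtmrc hmp mef wrgo bmk vsfzi nzxaz afpo mfb ltoc xhy
Hunk 5: at line 8 remove [mfb,ltoc] add [rxl] -> 10 lines: jtmrc hmp mef wrgo bmk vsfzi nzxaz afpo rxl xhy
Hunk 6: at line 1 remove [mef,wrgo,bmk] add [gosm,san] -> 9 lines: jtmrc hmp gosm san vsfzi nzxaz afpo rxl xhy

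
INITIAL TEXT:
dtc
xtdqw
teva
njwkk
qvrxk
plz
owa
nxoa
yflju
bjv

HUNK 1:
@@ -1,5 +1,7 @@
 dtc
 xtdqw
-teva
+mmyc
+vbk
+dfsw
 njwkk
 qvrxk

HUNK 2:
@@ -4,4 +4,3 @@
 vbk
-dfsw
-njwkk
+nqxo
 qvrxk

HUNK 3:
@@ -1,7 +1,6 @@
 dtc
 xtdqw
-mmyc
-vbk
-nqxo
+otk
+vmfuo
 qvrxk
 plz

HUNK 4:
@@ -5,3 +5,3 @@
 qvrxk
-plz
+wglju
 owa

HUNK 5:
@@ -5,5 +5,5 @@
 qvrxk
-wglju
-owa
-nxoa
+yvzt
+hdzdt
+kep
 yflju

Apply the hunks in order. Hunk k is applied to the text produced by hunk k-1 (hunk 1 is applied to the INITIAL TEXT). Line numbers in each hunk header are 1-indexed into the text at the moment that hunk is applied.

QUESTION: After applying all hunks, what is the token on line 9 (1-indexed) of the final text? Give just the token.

Hunk 1: at line 1 remove [teva] add [mmyc,vbk,dfsw] -> 12 lines: dtc xtdqw mmyc vbk dfsw njwkk qvrxk plz owa nxoa yflju bjv
Hunk 2: at line 4 remove [dfsw,njwkk] add [nqxo] -> 11 lines: dtc xtdqw mmyc vbk nqxo qvrxk plz owa nxoa yflju bjv
Hunk 3: at line 1 remove [mmyc,vbk,nqxo] add [otk,vmfuo] -> 10 lines: dtc xtdqw otk vmfuo qvrxk plz owa nxoa yflju bjv
Hunk 4: at line 5 remove [plz] add [wglju] -> 10 lines: dtc xtdqw otk vmfuo qvrxk wglju owa nxoa yflju bjv
Hunk 5: at line 5 remove [wglju,owa,nxoa] add [yvzt,hdzdt,kep] -> 10 lines: dtc xtdqw otk vmfuo qvrxk yvzt hdzdt kep yflju bjv
Final line 9: yflju

Answer: yflju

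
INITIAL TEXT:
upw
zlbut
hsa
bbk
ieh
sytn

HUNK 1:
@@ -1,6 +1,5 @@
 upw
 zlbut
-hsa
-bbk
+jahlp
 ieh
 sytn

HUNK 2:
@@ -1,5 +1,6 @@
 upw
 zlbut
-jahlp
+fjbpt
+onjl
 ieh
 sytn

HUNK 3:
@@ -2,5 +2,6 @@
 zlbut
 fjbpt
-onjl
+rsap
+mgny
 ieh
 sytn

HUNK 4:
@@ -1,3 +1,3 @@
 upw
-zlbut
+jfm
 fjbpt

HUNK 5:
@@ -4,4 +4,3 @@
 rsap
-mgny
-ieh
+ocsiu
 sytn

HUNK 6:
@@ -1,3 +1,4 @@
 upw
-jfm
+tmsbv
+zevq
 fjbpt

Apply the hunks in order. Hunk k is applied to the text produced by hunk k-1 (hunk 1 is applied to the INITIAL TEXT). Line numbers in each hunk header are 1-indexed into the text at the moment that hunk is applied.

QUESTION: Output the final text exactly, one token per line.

Hunk 1: at line 1 remove [hsa,bbk] add [jahlp] -> 5 lines: upw zlbut jahlp ieh sytn
Hunk 2: at line 1 remove [jahlp] add [fjbpt,onjl] -> 6 lines: upw zlbut fjbpt onjl ieh sytn
Hunk 3: at line 2 remove [onjl] add [rsap,mgny] -> 7 lines: upw zlbut fjbpt rsap mgny ieh sytn
Hunk 4: at line 1 remove [zlbut] add [jfm] -> 7 lines: upw jfm fjbpt rsap mgny ieh sytn
Hunk 5: at line 4 remove [mgny,ieh] add [ocsiu] -> 6 lines: upw jfm fjbpt rsap ocsiu sytn
Hunk 6: at line 1 remove [jfm] add [tmsbv,zevq] -> 7 lines: upw tmsbv zevq fjbpt rsap ocsiu sytn

Answer: upw
tmsbv
zevq
fjbpt
rsap
ocsiu
sytn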